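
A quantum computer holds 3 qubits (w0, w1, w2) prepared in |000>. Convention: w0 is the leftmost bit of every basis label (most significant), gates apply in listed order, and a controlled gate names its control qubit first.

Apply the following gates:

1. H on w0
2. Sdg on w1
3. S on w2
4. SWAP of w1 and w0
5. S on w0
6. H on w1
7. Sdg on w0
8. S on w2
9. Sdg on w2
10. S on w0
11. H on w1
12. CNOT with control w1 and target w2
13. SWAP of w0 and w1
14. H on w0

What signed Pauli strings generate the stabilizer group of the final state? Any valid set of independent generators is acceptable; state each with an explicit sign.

The final state is stabilized by the group generated by +XIZ, +ZIX, +IZI; other independent generating sets are equally valid. Key observation: gates 6-11 undo each other exactly, leaving only the rest of the circuit to track.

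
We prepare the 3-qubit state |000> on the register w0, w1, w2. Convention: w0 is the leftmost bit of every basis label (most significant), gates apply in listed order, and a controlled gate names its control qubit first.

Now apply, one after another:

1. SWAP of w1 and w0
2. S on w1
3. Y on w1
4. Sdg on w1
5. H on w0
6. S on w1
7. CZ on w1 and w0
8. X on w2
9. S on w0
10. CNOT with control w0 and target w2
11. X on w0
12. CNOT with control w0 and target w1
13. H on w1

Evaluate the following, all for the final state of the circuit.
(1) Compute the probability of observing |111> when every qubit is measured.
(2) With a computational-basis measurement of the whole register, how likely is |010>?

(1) The probability of measuring |111> is 1/4.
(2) The probability of measuring |010> is 1/4.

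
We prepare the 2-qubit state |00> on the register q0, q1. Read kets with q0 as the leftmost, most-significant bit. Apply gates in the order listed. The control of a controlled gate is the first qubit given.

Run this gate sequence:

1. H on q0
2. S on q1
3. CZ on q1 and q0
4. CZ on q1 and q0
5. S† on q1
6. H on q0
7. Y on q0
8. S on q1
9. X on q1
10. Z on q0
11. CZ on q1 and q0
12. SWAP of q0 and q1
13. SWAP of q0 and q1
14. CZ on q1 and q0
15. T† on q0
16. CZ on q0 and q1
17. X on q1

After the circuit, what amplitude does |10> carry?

|10> carries amplitude exp(I*pi/4) in the final state. Key observation: steps 1-6 multiply out to the identity, so the circuit reduces to the remaining gates.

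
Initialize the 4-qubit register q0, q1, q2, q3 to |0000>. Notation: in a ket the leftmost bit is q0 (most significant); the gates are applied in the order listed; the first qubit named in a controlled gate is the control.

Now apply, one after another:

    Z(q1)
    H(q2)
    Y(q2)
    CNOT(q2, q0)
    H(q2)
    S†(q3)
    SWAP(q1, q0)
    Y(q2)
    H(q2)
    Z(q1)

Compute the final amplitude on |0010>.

The final state's coefficient on |0010> equals -sqrt(2)/2.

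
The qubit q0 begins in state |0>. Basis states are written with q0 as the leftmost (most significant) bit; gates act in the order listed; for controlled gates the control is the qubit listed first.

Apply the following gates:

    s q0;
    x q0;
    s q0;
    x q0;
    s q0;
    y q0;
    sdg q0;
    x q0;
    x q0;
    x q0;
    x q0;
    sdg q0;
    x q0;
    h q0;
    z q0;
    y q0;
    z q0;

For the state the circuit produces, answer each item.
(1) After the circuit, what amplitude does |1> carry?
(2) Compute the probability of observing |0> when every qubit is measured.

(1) The amplitude on |1> is -sqrt(2)*I/2. Key observation: gates 8-11 undo each other exactly, leaving only the rest of the circuit to track.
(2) Outcome |0> occurs with probability 1/2.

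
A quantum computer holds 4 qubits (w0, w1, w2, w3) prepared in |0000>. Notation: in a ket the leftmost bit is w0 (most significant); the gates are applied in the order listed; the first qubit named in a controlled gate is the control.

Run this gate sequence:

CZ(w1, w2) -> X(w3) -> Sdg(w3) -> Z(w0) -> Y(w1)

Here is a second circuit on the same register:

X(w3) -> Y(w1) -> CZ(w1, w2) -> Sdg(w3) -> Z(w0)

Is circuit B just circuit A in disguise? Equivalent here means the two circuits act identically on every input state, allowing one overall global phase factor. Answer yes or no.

No: there is an input state on which the two circuits produce genuinely different outputs (not merely differing by a phase).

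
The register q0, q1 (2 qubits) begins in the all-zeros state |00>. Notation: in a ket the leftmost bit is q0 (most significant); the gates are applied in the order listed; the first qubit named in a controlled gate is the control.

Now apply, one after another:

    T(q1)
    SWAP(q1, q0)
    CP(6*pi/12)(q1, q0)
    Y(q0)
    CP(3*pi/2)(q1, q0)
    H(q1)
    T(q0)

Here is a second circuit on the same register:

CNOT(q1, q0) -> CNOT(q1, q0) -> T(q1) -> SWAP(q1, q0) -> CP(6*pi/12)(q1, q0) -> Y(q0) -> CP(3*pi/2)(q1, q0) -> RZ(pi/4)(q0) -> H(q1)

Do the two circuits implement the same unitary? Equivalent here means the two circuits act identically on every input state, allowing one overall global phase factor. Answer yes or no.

Yes: on every input state the two circuits agree up to one overall phase factor.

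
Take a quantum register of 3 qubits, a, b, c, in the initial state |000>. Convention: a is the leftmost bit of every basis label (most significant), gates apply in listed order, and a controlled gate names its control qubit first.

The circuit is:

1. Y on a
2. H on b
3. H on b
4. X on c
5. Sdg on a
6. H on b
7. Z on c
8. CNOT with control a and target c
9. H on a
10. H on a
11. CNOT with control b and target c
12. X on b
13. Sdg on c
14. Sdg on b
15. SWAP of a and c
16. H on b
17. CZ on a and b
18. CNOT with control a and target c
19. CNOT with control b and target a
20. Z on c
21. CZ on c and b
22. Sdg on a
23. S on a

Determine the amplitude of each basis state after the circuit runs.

The final amplitudes are 0 on |000>, -I/2 on |001>, -I/2 on |010>, 0 on |011>, I/2 on |100>, 0 on |101>, 0 on |110>, -I/2 on |111>.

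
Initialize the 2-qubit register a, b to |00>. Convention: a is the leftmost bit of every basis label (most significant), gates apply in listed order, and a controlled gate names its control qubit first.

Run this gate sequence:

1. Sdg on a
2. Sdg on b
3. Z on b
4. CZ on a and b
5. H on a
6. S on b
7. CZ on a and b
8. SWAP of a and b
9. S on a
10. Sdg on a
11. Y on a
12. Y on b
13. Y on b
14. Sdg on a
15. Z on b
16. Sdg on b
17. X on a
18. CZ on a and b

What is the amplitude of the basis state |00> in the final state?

|00> carries amplitude sqrt(2)/2 in the final state.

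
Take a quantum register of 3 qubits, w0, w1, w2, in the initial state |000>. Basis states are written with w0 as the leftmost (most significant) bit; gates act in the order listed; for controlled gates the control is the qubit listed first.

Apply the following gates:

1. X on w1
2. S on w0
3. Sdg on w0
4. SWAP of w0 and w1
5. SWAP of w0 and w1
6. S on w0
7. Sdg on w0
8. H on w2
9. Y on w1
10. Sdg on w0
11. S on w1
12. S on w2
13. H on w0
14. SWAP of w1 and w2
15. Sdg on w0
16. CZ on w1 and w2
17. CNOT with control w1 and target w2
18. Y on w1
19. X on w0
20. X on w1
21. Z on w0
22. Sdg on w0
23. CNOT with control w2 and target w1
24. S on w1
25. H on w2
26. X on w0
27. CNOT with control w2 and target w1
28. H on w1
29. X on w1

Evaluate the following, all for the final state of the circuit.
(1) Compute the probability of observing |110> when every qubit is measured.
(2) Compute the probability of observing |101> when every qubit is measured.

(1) Outcome |110> occurs with probability 1/8.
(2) A full measurement returns |101> with probability 1/8.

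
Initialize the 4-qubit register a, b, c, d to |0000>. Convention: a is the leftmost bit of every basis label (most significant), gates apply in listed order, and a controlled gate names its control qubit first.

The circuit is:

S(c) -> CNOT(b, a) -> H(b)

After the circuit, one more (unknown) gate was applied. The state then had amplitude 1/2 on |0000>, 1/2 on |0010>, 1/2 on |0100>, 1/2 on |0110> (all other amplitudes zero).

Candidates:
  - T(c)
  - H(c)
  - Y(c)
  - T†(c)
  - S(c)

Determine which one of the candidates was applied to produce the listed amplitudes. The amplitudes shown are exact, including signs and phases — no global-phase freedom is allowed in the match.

It was H(c) that produced the state shown.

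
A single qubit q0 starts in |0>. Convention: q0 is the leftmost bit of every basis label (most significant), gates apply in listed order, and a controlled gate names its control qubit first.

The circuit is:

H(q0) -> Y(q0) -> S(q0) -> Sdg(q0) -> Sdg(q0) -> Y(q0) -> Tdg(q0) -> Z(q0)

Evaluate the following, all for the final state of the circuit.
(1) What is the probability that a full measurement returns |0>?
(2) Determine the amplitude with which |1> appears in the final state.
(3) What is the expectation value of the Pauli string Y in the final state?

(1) A full measurement returns |0> with probability 1/2.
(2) |1> carries amplitude sqrt(2)*exp(3*I*pi/4)/2 in the final state.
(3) In the final state, Y has expectation -sqrt(2)/2.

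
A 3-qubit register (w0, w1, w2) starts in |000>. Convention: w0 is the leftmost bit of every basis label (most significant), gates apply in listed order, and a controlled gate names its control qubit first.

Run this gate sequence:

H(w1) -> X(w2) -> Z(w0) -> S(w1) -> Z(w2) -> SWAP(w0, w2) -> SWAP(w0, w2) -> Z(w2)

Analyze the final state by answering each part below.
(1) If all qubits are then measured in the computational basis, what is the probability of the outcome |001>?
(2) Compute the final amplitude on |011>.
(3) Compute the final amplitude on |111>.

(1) A full measurement returns |001> with probability 1/2. Key observation: gates 5-8 undo each other exactly, leaving only the rest of the circuit to track.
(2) The final state's coefficient on |011> equals sqrt(2)*I/2.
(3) The final state's coefficient on |111> equals 0.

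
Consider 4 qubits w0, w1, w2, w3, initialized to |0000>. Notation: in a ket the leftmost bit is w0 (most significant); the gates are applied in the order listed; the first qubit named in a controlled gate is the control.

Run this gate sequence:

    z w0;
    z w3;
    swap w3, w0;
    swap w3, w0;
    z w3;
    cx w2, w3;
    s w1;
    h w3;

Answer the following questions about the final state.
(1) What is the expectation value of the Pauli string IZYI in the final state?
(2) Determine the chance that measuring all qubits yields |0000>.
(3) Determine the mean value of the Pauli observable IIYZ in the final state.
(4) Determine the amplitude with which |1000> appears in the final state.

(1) The observable IZYI averages to 0. Key observation: steps 2-5 multiply out to the identity, so the circuit reduces to the remaining gates.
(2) A full measurement returns |0000> with probability 1/2.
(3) In the final state, IIYZ has expectation 0.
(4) |1000> carries amplitude 0 in the final state.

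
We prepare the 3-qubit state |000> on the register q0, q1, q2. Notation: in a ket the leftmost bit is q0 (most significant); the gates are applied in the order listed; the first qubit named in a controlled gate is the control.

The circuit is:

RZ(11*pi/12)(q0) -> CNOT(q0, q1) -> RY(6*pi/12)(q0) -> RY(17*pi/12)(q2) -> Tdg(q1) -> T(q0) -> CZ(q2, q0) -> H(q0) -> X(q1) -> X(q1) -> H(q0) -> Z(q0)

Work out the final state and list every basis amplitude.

After the circuit, the state carries amplitude sqrt(2)*sqrt(1/2 - sqrt(2)/4)*exp(-11*I*pi/24)/4 - sqrt(6)*sqrt(sqrt(2)/4 + 1/2)*exp(-11*I*pi/24)/4 on |000>, sqrt(2)*sqrt(sqrt(2)/4 + 1/2)*exp(-11*I*pi/24)/4 + sqrt(6)*sqrt(1/2 - sqrt(2)/4)*exp(-11*I*pi/24)/4 on |001>, 0 on |010>, 0 on |011>, sqrt(6)*sqrt(sqrt(2)/4 + 1/2)*exp(-5*I*pi/24)/4 - sqrt(2)*sqrt(1/2 - sqrt(2)/4)*exp(-5*I*pi/24)/4 on |100>, sqrt(2)*sqrt(sqrt(2)/4 + 1/2)*exp(-5*I*pi/24)/4 + sqrt(6)*sqrt(1/2 - sqrt(2)/4)*exp(-5*I*pi/24)/4 on |101>, 0 on |110>, 0 on |111>. Key observation: steps 8-11 multiply out to the identity, so the circuit reduces to the remaining gates.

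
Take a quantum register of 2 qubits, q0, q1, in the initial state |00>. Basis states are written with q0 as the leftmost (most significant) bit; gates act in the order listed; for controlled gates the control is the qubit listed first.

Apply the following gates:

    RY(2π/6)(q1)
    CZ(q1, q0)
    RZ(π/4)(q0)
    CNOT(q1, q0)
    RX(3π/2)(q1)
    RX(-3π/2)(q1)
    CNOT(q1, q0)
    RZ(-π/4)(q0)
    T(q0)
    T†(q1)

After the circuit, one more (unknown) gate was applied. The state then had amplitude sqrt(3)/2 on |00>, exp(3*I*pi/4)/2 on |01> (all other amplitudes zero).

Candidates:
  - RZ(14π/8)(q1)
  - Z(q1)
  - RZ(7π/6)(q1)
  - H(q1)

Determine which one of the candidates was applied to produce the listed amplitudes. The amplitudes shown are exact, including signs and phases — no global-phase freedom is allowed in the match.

It was Z(q1) that produced the state shown.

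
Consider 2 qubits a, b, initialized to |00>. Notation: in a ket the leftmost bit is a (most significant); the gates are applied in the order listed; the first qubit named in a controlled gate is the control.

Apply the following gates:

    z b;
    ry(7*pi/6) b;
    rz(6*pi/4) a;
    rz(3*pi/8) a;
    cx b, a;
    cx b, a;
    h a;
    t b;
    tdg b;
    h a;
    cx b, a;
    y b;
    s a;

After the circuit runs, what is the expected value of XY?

The expectation value of XY is -1/2. Key observation: the block from step 6 through step 11 cancels to the identity and can be dropped.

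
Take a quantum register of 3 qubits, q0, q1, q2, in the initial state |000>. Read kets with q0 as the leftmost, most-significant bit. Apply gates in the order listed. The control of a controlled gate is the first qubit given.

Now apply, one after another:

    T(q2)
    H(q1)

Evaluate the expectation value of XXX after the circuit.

In the final state, XXX has expectation 0.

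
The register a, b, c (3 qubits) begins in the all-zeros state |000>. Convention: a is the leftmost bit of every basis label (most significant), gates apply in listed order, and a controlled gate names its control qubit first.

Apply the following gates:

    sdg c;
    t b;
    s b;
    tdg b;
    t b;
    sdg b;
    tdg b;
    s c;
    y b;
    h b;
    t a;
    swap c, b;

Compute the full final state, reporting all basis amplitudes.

The final amplitudes are sqrt(2)*I/2 on |000>, -sqrt(2)*I/2 on |001>, and 0 on every other basis state. Key observation: steps 1-8 multiply out to the identity, so the circuit reduces to the remaining gates.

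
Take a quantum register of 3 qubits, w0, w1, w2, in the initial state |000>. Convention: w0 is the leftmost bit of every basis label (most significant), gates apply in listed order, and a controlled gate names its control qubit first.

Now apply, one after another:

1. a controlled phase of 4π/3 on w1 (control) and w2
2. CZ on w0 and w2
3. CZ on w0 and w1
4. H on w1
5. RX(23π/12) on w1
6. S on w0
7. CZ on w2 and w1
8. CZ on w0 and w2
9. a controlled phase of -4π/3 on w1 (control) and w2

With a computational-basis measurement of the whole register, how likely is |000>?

A full measurement returns |000> with probability 1/2.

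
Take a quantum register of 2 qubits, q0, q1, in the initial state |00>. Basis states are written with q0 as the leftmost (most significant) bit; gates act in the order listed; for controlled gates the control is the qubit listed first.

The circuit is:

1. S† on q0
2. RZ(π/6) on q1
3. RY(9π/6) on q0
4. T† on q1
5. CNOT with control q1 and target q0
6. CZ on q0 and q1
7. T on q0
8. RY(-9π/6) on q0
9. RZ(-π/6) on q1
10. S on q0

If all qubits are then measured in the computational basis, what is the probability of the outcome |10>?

The probability of measuring |10> is 1/2 - sqrt(2)/4.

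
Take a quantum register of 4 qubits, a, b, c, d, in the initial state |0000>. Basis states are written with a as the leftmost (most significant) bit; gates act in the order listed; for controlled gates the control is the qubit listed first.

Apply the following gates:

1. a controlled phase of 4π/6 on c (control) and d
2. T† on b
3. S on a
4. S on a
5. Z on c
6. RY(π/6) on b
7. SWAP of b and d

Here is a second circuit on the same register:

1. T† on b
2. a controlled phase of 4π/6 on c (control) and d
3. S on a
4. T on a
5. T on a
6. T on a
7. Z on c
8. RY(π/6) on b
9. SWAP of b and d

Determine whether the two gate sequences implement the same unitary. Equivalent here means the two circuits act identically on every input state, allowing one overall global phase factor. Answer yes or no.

No, they are not equivalent — no single phase factor reconciles the two unitaries.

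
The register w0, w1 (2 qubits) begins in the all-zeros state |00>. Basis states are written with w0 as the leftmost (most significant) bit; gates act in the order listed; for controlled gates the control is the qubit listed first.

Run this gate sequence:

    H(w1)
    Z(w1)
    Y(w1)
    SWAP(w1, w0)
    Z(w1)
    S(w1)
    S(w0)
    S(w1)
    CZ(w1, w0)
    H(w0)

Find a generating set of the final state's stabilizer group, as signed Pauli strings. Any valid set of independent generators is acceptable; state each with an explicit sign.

The final state is stabilized by the group generated by -YI, +IZ; other independent generating sets are equally valid.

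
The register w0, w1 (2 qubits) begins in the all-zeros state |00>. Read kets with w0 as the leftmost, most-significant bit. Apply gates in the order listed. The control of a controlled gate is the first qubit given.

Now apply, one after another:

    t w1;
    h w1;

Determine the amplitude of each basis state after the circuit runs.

After the circuit, the state carries amplitude sqrt(2)/2 on |00>, sqrt(2)/2 on |01>, 0 on |10>, 0 on |11>.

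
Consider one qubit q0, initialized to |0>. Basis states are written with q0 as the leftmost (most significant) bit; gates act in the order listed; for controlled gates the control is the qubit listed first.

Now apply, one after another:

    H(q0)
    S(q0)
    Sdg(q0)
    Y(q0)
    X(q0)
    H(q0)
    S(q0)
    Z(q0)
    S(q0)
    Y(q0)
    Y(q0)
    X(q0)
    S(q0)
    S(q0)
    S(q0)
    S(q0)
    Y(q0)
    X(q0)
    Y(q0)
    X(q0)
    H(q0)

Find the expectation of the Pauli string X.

The observable X averages to 1.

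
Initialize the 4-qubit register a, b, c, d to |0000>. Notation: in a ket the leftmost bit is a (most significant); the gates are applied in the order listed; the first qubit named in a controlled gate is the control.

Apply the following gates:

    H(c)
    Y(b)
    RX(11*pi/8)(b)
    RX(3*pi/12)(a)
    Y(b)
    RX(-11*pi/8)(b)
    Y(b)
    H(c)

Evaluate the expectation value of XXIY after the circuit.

The observable XXIY averages to 0.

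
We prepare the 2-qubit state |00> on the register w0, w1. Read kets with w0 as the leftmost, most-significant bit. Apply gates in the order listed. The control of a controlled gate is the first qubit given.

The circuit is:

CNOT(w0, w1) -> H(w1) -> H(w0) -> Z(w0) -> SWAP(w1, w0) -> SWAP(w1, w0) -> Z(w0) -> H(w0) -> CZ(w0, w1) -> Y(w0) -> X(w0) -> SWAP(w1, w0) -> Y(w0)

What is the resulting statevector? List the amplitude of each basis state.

The resulting statevector has amplitude sqrt(2)/2 on |00>, 0 on |01>, -sqrt(2)/2 on |10>, 0 on |11>.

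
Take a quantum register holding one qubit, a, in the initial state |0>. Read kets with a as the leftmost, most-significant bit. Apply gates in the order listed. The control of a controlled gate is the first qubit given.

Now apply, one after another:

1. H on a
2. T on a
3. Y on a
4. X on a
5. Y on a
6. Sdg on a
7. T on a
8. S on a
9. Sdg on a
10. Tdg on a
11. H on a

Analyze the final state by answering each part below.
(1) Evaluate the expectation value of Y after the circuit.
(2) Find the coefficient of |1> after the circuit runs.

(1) The expectation value of Y is sqrt(2)/2. Key observation: gates 7-10 undo each other exactly, leaving only the rest of the circuit to track.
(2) The final state's coefficient on |1> equals -I/2 - exp(I*pi/4)/2.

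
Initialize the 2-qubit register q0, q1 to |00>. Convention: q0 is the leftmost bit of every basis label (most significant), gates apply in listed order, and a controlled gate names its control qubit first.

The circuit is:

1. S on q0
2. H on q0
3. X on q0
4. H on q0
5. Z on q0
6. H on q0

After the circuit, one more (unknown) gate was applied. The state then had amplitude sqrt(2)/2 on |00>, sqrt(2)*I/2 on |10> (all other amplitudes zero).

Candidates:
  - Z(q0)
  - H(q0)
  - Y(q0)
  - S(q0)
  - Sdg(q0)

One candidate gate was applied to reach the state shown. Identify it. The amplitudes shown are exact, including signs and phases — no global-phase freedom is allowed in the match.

The unique candidate consistent with the amplitudes is S(q0). Key observation: steps 2-5 multiply out to the identity, so the circuit reduces to the remaining gates.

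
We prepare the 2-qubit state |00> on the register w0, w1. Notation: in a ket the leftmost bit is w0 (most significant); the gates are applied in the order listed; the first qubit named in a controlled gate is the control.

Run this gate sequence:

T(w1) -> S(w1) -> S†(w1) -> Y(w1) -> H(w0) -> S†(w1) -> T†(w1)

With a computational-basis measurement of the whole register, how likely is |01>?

A full measurement returns |01> with probability 1/2.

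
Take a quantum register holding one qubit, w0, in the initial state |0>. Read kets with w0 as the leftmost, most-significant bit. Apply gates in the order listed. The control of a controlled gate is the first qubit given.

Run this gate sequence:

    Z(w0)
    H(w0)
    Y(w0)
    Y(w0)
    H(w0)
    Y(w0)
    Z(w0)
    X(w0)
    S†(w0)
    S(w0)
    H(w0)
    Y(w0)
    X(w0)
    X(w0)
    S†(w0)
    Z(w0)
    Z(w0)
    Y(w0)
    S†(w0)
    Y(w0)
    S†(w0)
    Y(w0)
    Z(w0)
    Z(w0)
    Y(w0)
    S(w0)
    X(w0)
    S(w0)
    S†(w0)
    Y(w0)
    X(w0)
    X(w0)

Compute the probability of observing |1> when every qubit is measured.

A full measurement returns |1> with probability 1/2.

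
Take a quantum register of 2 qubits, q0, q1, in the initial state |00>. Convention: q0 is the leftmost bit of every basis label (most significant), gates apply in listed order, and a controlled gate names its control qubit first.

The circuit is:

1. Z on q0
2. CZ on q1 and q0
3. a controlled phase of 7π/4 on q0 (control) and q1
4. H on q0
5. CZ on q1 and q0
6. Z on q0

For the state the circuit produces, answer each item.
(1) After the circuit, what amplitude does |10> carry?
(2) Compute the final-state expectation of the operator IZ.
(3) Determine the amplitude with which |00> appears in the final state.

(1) The amplitude on |10> is -sqrt(2)/2.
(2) The expectation value of IZ is 1.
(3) The amplitude on |00> is sqrt(2)/2.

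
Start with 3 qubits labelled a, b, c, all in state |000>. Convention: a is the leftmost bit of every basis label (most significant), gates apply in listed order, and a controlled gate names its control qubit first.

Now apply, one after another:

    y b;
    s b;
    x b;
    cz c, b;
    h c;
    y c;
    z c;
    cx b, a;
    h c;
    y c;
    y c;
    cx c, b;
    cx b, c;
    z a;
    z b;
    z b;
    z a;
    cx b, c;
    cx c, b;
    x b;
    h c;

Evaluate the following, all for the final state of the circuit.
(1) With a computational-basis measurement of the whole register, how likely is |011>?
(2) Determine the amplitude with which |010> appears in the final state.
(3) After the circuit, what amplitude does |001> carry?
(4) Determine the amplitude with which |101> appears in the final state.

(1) The probability of measuring |011> is 1/2. Key observation: gates 12-19 undo each other exactly, leaving only the rest of the circuit to track.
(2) The amplitude on |010> is sqrt(2)*I/2.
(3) The amplitude on |001> is 0.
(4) The amplitude on |101> is 0.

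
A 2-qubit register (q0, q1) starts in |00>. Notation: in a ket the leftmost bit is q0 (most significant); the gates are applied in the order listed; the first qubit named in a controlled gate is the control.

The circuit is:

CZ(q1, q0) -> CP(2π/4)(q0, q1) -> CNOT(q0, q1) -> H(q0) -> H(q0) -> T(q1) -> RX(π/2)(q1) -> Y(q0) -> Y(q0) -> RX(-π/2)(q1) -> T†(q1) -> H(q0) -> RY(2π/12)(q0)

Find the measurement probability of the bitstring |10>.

The probability of measuring |10> is 3/4. Key observation: steps 5-12 multiply out to the identity, so the circuit reduces to the remaining gates.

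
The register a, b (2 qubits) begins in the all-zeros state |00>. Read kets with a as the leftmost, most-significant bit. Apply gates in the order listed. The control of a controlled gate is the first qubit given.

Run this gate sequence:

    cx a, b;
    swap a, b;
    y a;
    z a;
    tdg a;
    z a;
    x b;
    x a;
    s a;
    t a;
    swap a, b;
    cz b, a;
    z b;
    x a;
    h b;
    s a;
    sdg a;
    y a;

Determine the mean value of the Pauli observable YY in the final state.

In the final state, YY has expectation 0. Key observation: the block from step 16 through step 17 cancels to the identity and can be dropped.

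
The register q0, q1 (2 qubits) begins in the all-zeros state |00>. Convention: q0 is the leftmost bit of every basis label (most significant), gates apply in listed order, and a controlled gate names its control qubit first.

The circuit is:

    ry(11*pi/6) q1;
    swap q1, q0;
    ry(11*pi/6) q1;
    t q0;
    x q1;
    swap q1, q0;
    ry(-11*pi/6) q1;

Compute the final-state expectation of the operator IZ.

In the final state, IZ has expectation sqrt(2)/8 + 3/4.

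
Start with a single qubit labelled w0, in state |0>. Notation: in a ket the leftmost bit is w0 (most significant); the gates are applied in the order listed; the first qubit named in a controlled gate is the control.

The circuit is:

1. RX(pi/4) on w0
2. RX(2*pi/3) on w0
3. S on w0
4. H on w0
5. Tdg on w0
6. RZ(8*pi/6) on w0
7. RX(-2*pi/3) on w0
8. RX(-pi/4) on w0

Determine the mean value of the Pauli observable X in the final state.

The observable X averages to sqrt(3)/4 + 1/2.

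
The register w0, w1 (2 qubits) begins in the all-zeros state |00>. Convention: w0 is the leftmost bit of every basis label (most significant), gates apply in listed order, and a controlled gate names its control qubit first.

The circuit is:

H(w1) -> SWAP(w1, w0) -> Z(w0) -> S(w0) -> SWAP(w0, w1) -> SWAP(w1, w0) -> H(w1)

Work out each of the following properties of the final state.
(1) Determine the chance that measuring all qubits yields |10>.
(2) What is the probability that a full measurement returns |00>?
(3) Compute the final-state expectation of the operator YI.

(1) The probability of measuring |10> is 1/4.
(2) The probability of measuring |00> is 1/4.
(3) In the final state, YI has expectation -1.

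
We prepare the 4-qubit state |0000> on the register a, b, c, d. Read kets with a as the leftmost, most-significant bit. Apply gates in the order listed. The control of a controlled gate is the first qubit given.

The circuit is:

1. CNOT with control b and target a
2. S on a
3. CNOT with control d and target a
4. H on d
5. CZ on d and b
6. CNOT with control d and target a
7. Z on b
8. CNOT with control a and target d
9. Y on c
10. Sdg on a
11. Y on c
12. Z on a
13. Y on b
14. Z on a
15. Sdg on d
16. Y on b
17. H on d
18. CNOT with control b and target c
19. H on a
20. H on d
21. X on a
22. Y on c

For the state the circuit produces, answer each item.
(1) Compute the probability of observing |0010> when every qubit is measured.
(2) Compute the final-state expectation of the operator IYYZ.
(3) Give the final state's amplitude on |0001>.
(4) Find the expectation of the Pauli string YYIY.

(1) A full measurement returns |0010> with probability 1/2.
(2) In the final state, IYYZ has expectation 0.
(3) The final state's coefficient on |0001> equals 0.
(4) The expectation value of YYIY is 0.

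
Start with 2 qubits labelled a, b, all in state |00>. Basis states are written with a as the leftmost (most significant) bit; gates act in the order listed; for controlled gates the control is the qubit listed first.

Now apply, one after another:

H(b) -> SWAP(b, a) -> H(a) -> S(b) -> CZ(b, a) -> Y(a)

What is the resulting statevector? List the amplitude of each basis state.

The resulting statevector has amplitude I on |10>, and 0 on every other basis state.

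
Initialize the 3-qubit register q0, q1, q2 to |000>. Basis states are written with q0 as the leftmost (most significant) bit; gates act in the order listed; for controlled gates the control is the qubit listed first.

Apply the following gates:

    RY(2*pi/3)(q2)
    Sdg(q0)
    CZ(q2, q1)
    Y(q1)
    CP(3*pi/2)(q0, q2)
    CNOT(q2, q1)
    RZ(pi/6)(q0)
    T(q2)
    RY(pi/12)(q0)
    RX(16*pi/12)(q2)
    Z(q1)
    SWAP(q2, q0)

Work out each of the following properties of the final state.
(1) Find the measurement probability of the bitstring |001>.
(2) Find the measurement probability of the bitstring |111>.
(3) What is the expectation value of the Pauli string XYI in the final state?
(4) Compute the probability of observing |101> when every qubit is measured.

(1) A full measurement returns |001> with probability -9*sqrt(6)/128 - 9*sqrt(2)/128 + 9/32.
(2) The probability of measuring |111> is -3*sqrt(6)/128 - 3*sqrt(2)/128 + 3/32.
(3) In the final state, XYI has expectation sqrt(6)/4.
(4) A full measurement returns |101> with probability -3*sqrt(6)/128 - 3*sqrt(2)/128 + 3/32.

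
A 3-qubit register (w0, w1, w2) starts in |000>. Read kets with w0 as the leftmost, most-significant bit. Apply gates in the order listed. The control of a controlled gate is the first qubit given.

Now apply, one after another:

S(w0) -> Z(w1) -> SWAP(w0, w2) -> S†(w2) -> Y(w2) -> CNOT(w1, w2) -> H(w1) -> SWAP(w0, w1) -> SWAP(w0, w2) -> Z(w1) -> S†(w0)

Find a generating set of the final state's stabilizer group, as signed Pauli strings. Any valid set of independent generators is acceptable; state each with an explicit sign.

The final state is stabilized by the group generated by +IIX, -ZII, +IZI; other independent generating sets are equally valid.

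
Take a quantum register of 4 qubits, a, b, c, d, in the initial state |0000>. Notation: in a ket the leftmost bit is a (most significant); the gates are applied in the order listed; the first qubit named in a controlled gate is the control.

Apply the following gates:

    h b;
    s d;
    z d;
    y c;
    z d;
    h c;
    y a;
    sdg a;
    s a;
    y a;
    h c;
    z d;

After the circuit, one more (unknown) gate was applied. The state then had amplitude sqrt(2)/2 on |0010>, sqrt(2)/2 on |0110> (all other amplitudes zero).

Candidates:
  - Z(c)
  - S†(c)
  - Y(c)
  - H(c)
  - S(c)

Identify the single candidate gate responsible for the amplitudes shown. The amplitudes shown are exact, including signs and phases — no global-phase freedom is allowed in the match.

It was S†(c) that produced the state shown. Key observation: steps 5-12 multiply out to the identity, so the circuit reduces to the remaining gates.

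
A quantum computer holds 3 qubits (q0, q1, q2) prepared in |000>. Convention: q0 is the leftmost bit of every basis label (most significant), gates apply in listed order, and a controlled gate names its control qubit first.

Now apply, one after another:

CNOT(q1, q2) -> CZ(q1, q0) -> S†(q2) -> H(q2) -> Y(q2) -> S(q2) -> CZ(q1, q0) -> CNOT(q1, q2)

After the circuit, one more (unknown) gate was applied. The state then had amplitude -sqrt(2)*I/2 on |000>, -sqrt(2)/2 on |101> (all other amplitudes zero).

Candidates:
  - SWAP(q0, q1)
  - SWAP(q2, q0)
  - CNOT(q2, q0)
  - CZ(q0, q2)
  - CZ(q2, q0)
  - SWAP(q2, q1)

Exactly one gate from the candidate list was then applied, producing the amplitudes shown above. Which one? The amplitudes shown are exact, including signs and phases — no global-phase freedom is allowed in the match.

The applied gate was CNOT(q2, q0).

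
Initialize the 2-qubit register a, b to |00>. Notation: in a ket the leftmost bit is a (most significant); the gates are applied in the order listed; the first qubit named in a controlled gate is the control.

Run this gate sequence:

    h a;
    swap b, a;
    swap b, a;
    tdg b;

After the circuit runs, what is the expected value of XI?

The expectation value of XI is 1.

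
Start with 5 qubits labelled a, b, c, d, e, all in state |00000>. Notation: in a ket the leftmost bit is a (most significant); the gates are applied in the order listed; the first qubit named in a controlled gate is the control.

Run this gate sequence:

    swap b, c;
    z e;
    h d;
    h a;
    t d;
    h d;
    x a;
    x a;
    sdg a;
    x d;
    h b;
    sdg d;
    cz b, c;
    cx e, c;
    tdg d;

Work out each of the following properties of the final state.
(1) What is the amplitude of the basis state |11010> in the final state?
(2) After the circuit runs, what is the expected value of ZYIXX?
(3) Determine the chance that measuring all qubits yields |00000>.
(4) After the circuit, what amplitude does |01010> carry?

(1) |11010> carries amplitude -1/4 + exp(3*I*pi/4)/4 in the final state. Key observation: steps 7-8 multiply out to the identity, so the circuit reduces to the remaining gates.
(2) In the final state, ZYIXX has expectation 0.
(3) Outcome |00000> occurs with probability 1/8 - sqrt(2)/16.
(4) The final state's coefficient on |01010> equals -I/4 - exp(I*pi/4)/4.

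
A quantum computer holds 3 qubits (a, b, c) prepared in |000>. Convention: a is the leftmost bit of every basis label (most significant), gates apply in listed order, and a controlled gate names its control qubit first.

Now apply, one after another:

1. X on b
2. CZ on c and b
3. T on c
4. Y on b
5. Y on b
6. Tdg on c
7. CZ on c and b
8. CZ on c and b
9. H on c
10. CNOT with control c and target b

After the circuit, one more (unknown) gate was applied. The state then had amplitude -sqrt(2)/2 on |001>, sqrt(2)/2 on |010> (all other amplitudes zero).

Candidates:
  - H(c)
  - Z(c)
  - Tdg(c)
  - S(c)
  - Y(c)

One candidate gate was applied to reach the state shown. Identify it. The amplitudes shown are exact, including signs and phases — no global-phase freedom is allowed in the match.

The applied gate was Z(c). Key observation: the block from step 2 through step 7 cancels to the identity and can be dropped.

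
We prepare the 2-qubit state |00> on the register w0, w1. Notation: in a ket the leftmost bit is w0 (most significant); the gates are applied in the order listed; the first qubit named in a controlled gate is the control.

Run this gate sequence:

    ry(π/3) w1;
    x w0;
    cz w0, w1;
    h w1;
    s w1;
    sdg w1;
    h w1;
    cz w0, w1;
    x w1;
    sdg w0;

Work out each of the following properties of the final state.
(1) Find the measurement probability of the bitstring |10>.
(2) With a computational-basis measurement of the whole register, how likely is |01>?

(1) The probability of measuring |10> is 1/4. Key observation: gates 3-8 undo each other exactly, leaving only the rest of the circuit to track.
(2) Outcome |01> occurs with probability 0.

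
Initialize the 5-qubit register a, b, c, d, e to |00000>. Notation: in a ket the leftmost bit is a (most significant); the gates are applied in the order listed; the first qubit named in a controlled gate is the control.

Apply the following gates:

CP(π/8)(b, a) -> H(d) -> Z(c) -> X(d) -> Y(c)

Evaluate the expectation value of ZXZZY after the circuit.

The expectation value of ZXZZY is 0.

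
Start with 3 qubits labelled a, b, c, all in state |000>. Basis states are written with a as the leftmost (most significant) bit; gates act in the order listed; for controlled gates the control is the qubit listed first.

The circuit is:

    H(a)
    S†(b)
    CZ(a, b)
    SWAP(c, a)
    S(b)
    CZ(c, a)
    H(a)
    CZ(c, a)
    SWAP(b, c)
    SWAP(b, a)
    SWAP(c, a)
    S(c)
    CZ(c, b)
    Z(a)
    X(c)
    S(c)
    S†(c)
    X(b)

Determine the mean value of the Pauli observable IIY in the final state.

In the final state, IIY has expectation -1.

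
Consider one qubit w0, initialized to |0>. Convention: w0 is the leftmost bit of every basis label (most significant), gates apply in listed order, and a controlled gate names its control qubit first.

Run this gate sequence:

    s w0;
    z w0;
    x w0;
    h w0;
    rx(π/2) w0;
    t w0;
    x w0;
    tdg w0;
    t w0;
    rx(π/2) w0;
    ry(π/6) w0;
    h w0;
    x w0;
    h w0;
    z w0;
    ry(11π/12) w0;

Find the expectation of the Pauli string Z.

In the final state, Z has expectation -sqrt(3)/2. Key observation: gates 12-15 undo each other exactly, leaving only the rest of the circuit to track.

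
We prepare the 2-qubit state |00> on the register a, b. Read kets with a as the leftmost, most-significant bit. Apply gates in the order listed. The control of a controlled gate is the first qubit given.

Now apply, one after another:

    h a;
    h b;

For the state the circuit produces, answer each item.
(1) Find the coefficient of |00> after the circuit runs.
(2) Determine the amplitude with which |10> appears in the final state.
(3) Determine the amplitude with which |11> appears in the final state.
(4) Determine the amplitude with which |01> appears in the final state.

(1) The amplitude on |00> is 1/2.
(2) The amplitude on |10> is 1/2.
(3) The amplitude on |11> is 1/2.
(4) The final state's coefficient on |01> equals 1/2.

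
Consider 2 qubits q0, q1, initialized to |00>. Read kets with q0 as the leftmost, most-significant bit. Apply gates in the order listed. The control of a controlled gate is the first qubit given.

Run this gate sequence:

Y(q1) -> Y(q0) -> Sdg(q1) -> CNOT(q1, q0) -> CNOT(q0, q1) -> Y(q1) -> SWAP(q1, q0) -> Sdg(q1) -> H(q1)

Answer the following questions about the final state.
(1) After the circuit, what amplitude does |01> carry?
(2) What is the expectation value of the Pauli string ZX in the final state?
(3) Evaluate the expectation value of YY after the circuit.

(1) The final state's coefficient on |01> equals sqrt(2)/2.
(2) The expectation value of ZX is 1.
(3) The expectation value of YY is 0.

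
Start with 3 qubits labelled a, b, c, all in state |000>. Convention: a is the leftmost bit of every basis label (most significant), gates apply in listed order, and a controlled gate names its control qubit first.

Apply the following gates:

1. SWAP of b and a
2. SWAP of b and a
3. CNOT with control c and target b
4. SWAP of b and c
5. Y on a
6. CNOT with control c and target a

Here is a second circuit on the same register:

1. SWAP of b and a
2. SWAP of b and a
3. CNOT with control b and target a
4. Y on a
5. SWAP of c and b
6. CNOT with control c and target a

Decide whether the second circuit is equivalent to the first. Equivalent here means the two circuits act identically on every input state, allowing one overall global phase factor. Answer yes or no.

No: there is an input state on which the two circuits produce genuinely different outputs (not merely differing by a phase).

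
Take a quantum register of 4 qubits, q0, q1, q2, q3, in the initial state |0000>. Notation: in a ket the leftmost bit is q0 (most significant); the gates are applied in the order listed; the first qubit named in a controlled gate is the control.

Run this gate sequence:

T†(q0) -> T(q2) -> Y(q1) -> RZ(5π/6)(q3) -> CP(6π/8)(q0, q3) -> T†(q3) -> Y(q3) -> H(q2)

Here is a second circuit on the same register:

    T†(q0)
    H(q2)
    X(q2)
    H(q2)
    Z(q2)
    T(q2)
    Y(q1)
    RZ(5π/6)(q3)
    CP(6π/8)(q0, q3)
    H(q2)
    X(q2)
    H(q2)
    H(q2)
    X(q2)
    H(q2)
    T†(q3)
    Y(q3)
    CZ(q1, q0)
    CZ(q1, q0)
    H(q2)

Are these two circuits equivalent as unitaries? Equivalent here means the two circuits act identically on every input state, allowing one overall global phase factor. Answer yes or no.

Yes — the two circuits implement the same unitary up to a global phase.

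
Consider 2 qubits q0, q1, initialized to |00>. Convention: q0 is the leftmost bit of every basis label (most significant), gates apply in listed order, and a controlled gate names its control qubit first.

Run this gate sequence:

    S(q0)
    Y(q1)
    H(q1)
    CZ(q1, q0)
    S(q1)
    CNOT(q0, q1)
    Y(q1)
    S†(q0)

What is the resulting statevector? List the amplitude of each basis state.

The resulting statevector has amplitude -sqrt(2)*I/2 on |00>, -sqrt(2)/2 on |01>, 0 on |10>, 0 on |11>.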